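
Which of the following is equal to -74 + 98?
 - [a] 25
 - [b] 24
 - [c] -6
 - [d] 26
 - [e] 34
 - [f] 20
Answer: b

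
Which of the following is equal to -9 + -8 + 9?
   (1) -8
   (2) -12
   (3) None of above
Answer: 1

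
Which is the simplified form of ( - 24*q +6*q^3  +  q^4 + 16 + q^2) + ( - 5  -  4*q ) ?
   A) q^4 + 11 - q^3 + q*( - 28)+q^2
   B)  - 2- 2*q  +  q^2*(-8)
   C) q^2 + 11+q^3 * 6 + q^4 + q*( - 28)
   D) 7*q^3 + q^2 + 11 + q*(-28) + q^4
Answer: C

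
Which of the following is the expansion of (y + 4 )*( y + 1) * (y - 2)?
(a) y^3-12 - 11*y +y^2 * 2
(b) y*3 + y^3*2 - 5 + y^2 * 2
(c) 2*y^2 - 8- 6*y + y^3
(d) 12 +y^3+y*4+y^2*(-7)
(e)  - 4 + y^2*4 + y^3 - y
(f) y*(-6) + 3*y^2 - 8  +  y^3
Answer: f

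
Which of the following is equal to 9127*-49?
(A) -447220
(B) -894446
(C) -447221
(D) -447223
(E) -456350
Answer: D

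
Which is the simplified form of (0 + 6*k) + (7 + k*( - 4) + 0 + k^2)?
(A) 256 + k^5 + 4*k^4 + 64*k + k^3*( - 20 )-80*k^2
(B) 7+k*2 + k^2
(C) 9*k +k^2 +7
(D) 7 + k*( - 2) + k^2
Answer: B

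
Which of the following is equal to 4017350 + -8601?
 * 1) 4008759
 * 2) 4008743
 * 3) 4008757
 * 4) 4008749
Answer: 4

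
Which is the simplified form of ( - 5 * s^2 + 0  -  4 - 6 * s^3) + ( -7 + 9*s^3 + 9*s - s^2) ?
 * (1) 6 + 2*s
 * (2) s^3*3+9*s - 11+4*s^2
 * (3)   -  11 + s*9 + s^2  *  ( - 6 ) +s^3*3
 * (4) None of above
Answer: 3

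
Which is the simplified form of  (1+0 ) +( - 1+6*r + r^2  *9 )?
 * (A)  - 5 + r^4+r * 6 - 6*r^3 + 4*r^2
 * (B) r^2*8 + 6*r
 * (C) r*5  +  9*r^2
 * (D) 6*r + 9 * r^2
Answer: D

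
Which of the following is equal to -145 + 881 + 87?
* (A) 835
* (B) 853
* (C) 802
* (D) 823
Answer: D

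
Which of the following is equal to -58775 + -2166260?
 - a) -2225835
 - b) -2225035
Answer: b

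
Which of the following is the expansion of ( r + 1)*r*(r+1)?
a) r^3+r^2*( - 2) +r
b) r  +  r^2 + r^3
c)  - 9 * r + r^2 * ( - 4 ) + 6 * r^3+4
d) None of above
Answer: d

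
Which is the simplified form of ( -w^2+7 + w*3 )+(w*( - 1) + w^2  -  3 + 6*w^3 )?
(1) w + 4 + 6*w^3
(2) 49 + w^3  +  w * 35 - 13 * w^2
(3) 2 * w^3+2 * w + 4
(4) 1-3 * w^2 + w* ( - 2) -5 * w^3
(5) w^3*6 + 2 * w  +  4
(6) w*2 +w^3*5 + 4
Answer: 5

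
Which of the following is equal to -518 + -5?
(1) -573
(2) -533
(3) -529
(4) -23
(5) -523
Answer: 5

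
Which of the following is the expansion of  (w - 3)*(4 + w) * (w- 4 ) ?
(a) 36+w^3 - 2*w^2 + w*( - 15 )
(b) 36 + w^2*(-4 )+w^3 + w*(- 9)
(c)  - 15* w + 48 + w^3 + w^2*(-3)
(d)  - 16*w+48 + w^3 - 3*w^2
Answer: d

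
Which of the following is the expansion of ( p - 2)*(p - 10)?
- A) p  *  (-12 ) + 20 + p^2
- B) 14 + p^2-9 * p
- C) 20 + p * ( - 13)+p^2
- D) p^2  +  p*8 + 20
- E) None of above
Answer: A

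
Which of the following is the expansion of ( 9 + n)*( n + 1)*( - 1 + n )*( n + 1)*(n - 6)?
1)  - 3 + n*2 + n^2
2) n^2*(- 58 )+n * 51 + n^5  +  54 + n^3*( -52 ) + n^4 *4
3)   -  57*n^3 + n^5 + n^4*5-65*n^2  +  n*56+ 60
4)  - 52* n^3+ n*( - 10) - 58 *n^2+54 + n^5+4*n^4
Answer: 2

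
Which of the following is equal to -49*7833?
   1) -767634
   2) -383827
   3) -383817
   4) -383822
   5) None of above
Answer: 3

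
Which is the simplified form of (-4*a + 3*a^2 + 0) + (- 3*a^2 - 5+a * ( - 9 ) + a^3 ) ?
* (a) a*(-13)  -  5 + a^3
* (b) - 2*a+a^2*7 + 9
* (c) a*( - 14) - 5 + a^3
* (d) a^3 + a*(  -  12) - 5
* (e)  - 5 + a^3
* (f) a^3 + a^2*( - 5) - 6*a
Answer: a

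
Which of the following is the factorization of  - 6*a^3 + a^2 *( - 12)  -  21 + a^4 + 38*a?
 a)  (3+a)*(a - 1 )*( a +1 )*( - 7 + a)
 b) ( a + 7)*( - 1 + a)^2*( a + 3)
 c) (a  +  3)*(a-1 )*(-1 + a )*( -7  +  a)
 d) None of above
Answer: c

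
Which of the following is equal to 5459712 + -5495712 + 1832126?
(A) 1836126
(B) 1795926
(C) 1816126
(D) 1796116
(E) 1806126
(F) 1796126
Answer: F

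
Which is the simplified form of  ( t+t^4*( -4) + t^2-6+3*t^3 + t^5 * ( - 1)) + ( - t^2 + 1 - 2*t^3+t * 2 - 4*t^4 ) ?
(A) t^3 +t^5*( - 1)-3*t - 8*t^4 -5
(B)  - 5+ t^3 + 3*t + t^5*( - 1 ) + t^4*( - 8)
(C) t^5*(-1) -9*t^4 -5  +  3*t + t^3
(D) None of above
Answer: B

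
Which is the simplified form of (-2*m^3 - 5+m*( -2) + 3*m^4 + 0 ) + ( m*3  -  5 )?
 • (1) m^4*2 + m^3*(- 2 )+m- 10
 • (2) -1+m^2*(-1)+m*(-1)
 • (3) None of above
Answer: 3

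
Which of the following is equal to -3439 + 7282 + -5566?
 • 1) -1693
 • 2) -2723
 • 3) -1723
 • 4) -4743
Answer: 3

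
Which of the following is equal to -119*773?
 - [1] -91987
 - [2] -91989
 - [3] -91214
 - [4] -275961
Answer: 1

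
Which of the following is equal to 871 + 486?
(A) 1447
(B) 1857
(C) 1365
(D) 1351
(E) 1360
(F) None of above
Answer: F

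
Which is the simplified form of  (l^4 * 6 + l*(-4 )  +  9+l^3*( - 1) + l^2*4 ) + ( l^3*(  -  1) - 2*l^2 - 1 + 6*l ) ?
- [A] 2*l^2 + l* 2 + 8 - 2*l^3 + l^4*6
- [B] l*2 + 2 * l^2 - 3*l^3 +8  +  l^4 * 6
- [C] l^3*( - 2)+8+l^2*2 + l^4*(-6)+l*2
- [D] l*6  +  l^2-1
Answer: A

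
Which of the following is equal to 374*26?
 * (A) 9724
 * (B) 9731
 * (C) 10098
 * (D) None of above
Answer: A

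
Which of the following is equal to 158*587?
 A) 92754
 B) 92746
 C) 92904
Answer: B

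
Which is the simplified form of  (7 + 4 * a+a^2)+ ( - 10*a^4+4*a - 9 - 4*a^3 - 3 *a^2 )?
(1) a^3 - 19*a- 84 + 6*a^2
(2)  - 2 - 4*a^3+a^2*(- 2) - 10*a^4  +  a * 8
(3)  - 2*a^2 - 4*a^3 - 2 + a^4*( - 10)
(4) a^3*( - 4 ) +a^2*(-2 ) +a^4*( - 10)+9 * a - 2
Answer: 2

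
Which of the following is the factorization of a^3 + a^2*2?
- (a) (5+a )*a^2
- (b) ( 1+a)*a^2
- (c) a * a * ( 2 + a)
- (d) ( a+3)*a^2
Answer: c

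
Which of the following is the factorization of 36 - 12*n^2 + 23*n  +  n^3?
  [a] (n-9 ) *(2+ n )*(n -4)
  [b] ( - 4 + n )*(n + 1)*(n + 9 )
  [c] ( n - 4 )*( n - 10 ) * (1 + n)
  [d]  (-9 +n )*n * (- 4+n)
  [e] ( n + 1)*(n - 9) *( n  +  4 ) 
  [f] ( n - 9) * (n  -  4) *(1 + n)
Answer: f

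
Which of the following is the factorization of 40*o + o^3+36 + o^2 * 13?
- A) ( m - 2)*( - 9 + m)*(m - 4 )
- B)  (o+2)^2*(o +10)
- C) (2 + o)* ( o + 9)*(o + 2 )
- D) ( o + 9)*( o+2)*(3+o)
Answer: C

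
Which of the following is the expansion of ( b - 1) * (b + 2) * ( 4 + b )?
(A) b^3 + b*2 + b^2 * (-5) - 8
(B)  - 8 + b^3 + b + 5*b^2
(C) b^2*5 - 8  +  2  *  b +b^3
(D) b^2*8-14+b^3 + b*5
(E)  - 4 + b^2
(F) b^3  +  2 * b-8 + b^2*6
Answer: C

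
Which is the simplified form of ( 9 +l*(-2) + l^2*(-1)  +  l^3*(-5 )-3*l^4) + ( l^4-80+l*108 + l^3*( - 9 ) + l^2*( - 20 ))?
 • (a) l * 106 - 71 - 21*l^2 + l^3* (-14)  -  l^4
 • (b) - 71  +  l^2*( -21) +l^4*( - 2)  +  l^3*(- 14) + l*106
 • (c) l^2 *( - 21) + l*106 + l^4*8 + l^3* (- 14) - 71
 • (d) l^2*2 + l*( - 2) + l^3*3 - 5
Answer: b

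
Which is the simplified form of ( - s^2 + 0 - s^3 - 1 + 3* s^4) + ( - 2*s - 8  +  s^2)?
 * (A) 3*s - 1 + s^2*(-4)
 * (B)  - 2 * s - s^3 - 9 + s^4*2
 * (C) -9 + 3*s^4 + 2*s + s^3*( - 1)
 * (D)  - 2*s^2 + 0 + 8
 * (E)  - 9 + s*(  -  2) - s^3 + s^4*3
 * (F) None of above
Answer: E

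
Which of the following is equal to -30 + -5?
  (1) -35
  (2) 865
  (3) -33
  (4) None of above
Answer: 1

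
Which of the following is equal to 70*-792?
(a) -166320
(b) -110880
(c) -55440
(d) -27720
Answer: c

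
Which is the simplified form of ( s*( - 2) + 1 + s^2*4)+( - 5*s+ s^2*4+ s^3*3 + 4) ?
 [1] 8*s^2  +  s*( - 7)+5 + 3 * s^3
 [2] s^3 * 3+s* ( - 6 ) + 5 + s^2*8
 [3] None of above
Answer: 1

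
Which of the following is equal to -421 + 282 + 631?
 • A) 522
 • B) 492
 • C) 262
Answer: B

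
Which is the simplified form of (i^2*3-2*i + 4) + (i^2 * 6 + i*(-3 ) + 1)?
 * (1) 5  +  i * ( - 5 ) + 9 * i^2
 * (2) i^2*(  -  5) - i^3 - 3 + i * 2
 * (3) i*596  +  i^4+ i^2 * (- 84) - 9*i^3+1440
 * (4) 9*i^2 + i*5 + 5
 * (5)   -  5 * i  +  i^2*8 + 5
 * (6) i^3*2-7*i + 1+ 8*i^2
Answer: 1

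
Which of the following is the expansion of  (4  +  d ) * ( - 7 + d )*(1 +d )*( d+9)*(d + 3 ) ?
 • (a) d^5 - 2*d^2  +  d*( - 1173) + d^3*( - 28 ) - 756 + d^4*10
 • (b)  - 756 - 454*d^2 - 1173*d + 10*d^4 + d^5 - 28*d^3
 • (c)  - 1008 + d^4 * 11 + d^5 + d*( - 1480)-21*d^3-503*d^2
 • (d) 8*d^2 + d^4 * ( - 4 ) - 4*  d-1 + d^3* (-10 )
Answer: b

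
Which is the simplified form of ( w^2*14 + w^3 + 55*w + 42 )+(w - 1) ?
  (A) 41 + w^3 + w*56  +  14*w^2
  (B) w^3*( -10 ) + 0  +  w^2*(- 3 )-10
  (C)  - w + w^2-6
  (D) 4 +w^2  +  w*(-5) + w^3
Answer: A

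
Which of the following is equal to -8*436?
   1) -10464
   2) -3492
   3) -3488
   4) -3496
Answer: 3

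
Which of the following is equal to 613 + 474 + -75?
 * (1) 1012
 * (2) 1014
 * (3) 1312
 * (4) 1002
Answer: 1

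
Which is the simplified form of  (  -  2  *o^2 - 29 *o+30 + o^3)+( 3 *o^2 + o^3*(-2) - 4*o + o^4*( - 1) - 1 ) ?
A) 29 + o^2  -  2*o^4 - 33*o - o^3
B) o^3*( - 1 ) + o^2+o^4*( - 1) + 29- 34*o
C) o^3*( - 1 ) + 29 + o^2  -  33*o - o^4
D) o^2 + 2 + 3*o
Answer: C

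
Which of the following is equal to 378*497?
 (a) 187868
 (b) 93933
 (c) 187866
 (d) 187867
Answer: c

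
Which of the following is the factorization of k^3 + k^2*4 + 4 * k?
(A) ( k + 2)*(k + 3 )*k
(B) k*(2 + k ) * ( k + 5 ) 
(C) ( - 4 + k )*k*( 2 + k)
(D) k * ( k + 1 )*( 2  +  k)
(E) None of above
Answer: E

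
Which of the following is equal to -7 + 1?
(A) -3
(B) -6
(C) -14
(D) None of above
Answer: B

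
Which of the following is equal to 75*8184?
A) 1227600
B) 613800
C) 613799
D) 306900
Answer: B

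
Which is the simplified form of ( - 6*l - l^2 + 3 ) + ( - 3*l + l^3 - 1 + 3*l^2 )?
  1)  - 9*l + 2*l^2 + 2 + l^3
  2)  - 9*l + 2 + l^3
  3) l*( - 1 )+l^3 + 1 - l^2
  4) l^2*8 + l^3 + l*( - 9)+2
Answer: 1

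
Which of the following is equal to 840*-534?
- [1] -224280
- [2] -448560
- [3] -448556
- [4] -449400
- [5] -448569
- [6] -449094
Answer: 2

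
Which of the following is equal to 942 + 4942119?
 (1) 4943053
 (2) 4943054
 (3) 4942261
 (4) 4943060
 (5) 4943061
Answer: 5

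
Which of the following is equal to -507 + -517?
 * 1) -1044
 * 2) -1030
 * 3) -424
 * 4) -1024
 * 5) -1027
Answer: 4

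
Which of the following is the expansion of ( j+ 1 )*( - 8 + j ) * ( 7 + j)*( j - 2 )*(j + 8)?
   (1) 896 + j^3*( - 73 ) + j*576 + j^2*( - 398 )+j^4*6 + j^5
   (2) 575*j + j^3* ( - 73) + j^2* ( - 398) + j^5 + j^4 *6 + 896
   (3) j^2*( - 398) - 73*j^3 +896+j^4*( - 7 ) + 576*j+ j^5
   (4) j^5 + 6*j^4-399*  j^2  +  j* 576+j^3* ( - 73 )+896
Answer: 1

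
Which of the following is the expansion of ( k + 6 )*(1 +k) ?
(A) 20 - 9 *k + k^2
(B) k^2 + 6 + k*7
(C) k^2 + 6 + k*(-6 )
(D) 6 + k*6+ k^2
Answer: B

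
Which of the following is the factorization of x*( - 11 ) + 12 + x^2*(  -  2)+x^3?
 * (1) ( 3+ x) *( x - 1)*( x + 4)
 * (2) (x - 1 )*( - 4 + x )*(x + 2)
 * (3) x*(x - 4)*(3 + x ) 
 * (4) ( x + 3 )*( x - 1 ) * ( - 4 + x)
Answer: 4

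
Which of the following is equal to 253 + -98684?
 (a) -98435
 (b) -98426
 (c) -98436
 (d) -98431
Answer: d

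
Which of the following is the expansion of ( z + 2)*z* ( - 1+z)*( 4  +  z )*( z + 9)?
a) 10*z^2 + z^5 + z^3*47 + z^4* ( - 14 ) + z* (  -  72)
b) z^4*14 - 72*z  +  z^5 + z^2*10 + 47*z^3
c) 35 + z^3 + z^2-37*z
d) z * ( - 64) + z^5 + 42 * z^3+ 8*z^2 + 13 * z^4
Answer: b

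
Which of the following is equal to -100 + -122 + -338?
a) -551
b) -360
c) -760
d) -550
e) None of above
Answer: e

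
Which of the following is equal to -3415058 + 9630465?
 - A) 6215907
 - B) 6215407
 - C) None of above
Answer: B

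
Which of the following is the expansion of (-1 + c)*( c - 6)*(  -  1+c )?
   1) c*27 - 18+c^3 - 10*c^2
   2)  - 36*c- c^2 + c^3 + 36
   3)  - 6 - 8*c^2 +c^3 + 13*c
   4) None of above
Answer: 3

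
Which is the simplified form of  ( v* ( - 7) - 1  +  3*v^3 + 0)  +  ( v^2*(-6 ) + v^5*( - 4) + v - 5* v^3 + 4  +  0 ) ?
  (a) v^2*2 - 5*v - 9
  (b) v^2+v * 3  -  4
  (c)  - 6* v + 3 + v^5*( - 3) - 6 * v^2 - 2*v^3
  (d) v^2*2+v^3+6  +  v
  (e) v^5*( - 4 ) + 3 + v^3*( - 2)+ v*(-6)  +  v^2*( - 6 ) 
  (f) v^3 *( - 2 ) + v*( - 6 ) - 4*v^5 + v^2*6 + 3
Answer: e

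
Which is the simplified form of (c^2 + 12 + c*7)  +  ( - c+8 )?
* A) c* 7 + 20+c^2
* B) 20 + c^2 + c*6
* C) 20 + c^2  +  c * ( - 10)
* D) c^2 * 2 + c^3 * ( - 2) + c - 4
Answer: B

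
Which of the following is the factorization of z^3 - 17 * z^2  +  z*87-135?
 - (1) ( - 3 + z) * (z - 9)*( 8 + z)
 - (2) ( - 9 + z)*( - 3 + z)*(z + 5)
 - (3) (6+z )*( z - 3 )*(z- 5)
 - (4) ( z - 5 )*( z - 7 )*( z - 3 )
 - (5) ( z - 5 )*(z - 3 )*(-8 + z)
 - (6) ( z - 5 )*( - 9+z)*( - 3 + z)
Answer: 6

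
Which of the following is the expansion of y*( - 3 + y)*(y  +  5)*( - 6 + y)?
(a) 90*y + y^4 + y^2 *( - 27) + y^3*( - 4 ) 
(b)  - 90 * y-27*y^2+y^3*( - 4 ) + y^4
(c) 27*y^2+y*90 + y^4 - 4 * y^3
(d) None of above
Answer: a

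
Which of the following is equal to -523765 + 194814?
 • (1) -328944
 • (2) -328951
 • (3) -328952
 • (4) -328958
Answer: 2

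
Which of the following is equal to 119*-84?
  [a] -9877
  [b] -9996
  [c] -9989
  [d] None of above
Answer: b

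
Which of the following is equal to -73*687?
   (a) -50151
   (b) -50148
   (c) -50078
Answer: a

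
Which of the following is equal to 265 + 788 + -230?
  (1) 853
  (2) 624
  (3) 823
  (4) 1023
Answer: 3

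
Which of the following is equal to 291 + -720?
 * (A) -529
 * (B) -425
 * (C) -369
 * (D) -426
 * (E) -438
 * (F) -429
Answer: F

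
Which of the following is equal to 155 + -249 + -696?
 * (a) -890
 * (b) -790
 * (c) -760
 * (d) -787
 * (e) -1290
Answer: b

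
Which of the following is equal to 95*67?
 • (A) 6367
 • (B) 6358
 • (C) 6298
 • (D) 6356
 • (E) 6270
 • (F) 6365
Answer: F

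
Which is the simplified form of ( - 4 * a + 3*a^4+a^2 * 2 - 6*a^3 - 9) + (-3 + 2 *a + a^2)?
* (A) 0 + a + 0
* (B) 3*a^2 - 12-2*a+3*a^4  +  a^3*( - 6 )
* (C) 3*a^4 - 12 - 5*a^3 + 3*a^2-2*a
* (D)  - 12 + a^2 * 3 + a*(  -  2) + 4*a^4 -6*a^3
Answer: B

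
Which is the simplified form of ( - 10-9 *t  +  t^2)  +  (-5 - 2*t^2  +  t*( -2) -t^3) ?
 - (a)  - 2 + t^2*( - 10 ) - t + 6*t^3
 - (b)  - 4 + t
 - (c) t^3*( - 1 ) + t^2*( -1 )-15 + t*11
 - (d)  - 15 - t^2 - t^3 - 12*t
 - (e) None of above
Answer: e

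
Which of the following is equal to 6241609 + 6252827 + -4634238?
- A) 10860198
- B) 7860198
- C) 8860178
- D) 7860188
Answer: B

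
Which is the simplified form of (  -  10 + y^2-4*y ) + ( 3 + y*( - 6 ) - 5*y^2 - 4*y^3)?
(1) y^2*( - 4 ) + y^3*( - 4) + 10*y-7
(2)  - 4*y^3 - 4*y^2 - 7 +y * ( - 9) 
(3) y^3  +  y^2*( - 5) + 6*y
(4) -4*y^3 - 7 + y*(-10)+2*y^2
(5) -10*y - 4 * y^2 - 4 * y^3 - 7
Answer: 5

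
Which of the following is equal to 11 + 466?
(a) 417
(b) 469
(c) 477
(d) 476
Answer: c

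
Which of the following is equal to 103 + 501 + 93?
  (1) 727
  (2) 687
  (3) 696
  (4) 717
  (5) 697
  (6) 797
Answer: 5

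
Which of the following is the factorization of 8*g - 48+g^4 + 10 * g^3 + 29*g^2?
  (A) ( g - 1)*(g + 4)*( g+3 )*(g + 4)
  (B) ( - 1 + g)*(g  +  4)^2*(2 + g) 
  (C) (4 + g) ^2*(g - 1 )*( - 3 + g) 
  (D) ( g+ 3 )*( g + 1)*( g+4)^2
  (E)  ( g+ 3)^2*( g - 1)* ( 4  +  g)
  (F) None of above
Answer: A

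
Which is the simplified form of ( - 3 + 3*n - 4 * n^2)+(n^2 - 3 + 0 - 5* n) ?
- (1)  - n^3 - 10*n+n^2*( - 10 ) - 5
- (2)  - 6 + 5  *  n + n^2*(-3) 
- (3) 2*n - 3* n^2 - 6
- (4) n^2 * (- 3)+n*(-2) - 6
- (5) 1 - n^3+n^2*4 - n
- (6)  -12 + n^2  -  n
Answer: 4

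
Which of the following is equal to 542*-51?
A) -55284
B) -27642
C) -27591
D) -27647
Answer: B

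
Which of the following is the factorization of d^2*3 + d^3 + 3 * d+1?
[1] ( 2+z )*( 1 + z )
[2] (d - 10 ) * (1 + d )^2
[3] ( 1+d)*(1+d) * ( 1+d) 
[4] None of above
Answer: 3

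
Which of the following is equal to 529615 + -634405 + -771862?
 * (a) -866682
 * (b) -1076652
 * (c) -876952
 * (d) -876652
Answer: d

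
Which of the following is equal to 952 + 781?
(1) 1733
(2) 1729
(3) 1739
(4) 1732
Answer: 1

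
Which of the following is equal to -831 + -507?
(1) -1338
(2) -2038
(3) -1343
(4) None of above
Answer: 1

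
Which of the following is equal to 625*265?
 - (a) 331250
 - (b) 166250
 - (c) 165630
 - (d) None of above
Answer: d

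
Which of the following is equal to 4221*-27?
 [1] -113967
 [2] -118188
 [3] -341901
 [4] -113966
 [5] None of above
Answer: 1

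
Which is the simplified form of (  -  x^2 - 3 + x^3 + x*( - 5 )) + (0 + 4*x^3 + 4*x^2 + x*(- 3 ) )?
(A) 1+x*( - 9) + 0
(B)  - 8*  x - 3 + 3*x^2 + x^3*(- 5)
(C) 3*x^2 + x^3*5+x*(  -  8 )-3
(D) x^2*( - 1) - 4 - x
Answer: C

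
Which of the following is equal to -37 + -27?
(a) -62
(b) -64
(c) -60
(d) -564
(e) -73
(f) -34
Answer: b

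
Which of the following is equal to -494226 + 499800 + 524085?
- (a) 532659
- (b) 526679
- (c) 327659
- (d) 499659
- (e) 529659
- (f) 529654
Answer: e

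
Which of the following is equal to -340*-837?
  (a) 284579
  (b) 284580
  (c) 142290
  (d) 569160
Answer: b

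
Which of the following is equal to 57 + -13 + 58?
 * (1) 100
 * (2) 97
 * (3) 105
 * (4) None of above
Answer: 4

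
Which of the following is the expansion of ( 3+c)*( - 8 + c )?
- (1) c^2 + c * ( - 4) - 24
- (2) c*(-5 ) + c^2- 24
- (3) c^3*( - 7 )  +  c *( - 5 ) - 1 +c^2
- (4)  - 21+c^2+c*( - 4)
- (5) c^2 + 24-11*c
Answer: 2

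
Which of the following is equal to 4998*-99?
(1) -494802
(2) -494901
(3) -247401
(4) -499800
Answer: 1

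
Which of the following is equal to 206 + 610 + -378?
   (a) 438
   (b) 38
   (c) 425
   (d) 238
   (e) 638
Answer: a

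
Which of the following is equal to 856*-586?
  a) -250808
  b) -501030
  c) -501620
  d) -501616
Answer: d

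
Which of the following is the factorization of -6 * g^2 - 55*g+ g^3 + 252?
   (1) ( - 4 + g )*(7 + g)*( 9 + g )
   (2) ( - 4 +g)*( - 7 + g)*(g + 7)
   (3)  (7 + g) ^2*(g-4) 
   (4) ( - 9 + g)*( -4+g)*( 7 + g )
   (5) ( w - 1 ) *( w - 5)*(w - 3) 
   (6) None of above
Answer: 4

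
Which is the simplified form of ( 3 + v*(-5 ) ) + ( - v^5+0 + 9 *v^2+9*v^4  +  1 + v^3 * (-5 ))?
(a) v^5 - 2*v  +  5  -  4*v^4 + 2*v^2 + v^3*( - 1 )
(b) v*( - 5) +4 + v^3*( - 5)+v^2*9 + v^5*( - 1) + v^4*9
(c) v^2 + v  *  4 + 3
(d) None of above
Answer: b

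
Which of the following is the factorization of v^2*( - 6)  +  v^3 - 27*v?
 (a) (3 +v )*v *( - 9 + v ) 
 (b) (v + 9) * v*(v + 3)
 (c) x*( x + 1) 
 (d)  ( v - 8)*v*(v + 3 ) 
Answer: a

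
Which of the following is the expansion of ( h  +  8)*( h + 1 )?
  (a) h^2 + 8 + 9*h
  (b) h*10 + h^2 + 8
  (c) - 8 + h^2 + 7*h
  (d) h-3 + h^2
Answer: a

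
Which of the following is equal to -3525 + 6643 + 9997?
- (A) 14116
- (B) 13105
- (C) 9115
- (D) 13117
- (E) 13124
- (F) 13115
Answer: F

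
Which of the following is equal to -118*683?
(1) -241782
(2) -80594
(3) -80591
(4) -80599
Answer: 2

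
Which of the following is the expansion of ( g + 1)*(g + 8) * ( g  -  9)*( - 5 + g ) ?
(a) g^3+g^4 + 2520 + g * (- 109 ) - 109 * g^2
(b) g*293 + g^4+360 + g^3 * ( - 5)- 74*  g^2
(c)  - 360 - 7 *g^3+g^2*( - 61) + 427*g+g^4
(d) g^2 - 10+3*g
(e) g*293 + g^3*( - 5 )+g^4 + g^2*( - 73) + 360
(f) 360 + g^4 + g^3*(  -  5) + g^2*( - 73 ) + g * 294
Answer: e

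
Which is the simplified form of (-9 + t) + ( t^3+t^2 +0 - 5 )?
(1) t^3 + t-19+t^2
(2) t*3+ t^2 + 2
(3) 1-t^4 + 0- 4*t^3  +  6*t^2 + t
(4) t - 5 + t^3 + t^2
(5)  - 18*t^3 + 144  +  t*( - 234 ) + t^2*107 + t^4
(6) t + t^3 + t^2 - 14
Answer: 6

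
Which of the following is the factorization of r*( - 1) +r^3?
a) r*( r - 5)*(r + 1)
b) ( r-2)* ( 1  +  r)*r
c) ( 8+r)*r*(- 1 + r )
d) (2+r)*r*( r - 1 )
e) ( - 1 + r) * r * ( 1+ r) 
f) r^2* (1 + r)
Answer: e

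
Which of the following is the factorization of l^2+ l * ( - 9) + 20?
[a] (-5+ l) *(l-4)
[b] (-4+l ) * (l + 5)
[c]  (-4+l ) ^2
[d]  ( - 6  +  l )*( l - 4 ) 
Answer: a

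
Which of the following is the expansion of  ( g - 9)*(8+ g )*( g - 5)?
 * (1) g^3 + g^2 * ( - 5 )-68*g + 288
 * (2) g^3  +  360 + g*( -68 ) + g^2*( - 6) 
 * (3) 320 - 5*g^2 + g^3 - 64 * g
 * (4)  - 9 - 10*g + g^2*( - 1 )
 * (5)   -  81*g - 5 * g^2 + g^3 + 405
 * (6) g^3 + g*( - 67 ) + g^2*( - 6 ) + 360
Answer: 6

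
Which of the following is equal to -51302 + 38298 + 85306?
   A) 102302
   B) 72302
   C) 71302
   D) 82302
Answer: B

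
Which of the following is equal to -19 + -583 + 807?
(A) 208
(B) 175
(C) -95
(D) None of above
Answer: D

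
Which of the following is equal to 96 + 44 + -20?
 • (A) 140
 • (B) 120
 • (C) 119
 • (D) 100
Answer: B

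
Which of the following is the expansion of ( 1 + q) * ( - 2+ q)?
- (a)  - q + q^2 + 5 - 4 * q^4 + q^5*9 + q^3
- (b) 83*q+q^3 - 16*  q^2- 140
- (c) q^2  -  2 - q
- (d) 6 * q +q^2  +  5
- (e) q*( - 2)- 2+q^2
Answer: c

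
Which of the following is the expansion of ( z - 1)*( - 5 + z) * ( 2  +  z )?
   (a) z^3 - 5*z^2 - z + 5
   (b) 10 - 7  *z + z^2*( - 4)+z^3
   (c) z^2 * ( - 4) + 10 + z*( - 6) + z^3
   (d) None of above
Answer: b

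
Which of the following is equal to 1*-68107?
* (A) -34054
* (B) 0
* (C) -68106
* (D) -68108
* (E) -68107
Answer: E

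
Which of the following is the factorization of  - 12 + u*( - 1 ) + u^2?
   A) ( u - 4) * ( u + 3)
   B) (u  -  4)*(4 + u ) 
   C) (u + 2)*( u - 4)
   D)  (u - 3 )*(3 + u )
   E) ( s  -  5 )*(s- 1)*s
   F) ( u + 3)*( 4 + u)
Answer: A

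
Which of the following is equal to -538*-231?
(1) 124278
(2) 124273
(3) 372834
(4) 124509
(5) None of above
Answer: 1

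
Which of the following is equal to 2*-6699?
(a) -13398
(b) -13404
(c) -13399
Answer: a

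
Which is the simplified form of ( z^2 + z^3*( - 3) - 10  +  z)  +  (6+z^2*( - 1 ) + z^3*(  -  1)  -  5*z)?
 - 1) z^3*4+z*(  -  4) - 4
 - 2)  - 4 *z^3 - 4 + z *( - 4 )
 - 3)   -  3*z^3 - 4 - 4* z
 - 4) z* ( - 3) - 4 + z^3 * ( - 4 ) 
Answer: 2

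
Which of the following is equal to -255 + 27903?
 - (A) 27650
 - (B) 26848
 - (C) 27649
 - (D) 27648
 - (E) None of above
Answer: D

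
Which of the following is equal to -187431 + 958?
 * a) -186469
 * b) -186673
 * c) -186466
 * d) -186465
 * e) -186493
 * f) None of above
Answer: f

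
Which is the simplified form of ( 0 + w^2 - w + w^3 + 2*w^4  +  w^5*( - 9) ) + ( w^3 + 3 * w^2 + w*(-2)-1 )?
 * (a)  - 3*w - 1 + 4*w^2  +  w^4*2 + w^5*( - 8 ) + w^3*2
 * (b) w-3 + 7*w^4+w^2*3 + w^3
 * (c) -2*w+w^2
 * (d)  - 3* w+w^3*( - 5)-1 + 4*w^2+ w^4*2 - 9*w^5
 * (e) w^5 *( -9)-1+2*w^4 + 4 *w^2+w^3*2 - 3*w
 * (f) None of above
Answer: e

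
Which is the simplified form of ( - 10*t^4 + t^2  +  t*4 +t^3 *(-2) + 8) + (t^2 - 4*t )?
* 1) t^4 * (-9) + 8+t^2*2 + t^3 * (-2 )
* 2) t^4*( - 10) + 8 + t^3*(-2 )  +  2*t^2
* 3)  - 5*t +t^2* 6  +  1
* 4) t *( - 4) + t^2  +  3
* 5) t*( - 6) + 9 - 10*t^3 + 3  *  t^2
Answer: 2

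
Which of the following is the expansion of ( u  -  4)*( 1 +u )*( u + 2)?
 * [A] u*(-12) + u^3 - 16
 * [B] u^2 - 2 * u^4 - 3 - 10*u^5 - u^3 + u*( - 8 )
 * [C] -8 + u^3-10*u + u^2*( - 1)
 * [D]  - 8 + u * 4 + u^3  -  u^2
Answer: C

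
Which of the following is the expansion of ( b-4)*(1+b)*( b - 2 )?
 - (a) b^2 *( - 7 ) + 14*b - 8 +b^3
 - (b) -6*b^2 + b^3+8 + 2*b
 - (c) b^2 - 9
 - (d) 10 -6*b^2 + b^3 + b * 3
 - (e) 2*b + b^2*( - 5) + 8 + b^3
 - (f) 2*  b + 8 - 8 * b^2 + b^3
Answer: e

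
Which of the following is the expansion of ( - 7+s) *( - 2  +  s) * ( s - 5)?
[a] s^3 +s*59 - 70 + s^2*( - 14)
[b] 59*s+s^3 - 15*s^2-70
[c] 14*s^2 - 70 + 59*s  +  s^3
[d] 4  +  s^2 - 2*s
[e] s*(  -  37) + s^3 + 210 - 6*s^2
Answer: a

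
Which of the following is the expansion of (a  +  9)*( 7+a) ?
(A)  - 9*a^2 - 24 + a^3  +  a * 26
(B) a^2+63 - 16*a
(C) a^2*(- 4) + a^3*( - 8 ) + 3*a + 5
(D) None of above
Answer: D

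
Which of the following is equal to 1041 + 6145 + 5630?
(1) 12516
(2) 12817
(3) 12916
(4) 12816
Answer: 4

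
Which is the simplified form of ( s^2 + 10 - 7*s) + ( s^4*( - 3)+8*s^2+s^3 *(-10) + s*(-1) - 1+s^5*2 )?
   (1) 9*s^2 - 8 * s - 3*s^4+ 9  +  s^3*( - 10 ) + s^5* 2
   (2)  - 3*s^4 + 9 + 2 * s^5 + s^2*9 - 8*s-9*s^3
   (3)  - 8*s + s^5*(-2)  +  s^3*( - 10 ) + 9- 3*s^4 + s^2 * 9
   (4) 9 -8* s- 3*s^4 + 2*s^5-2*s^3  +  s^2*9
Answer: 1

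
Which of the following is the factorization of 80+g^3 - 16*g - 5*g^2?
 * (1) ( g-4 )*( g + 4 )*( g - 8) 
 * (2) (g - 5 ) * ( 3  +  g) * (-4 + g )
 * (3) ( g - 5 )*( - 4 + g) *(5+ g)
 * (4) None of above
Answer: 4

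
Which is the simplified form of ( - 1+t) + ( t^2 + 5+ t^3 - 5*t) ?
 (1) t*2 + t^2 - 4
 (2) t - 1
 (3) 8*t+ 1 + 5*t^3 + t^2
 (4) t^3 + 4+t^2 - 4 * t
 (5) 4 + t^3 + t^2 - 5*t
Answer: 4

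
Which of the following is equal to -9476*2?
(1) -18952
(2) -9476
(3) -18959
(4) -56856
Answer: 1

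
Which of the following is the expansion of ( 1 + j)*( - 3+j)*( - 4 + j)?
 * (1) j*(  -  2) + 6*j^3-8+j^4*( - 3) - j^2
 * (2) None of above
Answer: 2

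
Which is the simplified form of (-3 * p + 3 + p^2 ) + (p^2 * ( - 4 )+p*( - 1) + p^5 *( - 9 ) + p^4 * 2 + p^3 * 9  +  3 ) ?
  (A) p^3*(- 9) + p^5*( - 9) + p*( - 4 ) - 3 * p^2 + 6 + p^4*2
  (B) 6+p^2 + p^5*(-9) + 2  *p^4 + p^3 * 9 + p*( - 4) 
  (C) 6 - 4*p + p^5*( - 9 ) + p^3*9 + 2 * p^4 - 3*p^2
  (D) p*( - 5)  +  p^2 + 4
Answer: C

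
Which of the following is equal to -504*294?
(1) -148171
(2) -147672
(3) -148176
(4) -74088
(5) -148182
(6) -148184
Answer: 3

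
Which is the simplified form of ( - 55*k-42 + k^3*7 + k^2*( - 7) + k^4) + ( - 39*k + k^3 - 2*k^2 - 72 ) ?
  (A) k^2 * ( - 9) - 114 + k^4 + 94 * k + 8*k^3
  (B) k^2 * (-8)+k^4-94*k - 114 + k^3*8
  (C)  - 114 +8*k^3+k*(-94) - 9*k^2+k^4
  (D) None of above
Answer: C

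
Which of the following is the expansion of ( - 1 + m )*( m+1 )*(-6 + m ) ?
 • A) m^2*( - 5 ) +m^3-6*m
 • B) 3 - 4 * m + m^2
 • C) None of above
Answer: C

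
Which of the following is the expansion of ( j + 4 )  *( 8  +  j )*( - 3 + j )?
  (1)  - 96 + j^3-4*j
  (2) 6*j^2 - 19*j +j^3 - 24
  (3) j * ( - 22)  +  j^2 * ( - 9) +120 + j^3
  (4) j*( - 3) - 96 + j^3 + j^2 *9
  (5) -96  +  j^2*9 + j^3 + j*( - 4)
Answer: 5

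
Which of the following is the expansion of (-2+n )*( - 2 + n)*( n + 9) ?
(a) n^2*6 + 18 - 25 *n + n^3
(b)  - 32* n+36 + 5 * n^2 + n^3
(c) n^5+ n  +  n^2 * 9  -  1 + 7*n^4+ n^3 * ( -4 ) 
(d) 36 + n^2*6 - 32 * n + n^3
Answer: b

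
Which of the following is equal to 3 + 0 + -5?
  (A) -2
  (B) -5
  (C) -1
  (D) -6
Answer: A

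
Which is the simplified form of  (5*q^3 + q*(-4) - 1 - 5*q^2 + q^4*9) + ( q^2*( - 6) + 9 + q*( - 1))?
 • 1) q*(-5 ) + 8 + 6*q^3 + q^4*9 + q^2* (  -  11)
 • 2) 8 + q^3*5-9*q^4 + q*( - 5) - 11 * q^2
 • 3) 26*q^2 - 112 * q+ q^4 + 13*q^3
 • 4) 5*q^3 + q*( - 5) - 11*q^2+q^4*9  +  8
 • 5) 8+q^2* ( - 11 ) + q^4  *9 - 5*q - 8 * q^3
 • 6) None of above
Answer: 4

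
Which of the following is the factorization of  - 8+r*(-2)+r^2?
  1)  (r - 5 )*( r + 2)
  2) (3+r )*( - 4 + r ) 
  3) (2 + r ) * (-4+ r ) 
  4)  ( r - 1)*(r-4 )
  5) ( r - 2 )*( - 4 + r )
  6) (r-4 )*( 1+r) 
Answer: 3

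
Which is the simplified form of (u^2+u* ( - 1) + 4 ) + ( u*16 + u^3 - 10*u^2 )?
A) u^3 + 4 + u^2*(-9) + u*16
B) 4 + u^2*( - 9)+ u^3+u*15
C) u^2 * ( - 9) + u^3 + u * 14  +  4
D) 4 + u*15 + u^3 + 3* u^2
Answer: B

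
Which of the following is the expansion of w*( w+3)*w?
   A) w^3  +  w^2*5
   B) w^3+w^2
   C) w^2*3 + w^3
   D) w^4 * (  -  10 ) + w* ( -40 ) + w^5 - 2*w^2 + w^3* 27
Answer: C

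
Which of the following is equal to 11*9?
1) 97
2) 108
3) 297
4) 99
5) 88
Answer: 4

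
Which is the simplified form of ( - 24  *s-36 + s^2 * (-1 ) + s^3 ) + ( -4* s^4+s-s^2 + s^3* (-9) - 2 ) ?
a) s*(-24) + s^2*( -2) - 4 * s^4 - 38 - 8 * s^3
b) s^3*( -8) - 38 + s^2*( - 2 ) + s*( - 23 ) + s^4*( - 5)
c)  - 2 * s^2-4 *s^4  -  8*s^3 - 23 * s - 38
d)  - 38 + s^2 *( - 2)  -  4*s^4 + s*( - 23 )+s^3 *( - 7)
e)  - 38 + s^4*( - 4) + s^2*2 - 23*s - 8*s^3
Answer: c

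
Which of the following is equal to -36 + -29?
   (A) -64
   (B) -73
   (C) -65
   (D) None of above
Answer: C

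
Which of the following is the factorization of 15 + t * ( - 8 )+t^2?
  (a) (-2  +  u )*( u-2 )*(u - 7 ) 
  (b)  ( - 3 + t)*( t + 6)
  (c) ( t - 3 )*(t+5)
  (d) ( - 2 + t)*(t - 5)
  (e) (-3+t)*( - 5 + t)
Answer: e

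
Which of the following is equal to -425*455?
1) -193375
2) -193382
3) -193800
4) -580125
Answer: 1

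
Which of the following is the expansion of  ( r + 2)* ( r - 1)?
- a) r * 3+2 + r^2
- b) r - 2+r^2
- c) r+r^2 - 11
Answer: b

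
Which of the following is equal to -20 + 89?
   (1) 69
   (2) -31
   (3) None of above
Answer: 1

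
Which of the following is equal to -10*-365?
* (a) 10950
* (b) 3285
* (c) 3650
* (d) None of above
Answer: c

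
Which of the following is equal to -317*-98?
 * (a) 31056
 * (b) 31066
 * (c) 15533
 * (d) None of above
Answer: b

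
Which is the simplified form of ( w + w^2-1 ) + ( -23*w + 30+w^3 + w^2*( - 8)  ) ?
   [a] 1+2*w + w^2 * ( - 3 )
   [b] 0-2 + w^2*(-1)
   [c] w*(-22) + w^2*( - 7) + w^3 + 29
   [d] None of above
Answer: c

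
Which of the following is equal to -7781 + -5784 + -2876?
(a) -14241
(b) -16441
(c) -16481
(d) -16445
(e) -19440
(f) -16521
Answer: b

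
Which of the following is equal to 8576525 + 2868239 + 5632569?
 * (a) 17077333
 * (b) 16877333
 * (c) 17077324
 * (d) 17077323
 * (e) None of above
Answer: a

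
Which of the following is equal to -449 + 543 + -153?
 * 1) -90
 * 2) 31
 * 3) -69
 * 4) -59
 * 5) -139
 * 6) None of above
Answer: 4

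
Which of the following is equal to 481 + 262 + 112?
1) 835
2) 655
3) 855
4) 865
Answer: 3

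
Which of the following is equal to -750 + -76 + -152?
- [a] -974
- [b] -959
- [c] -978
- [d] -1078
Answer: c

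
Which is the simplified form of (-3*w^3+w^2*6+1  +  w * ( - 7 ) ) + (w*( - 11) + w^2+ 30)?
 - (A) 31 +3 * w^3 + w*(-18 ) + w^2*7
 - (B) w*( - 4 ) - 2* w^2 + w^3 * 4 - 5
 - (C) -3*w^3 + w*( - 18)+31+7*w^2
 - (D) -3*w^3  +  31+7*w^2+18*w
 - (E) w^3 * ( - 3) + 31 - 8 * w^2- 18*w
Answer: C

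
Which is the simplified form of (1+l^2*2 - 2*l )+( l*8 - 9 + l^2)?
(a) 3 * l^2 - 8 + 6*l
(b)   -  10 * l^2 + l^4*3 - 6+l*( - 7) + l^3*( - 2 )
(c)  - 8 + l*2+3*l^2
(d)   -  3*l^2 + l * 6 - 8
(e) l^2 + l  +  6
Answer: a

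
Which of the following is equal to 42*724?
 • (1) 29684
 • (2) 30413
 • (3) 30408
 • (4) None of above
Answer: 3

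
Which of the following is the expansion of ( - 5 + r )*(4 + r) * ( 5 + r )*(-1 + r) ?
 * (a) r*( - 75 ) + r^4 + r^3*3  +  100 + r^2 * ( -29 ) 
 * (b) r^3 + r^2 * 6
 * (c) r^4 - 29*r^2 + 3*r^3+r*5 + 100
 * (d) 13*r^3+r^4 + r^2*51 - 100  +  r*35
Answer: a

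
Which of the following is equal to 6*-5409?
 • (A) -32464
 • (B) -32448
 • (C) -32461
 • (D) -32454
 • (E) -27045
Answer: D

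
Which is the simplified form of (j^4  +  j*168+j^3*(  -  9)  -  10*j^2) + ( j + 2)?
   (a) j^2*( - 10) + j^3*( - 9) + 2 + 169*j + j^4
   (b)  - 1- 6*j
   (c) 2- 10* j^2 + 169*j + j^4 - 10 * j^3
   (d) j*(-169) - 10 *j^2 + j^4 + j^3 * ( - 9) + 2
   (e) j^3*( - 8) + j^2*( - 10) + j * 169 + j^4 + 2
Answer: a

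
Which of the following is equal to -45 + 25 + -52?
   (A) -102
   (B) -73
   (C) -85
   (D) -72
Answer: D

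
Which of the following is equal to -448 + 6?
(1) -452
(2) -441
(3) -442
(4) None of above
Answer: 3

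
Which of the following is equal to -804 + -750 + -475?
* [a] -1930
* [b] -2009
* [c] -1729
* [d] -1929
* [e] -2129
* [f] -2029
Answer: f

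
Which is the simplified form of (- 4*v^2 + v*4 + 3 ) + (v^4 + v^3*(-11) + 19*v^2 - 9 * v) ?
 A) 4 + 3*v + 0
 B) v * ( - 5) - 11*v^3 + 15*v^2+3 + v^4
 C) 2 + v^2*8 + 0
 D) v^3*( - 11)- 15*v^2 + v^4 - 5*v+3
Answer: B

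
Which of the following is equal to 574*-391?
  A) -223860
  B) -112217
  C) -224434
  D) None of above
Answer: C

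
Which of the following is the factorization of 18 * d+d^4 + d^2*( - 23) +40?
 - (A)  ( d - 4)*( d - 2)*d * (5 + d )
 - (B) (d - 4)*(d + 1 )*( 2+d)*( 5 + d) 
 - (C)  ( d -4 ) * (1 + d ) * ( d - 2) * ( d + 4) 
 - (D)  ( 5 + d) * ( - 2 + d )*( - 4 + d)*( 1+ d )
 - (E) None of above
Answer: D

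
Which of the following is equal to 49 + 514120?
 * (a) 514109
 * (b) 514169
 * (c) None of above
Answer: b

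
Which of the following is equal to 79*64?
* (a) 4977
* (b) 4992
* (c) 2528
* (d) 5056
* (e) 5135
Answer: d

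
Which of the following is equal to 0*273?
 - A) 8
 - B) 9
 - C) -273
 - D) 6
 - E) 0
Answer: E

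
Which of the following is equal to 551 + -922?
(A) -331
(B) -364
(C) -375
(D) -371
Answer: D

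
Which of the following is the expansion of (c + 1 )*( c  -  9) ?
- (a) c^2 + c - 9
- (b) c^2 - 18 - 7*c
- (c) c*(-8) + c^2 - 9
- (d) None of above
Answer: c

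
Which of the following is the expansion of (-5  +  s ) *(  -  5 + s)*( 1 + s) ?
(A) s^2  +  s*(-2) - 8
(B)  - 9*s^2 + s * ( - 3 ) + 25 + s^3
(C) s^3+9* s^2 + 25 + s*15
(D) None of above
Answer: D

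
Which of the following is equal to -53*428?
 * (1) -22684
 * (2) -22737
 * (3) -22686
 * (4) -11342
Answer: 1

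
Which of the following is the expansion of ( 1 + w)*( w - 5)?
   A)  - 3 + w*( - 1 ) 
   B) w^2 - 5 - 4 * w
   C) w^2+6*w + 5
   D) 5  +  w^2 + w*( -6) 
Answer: B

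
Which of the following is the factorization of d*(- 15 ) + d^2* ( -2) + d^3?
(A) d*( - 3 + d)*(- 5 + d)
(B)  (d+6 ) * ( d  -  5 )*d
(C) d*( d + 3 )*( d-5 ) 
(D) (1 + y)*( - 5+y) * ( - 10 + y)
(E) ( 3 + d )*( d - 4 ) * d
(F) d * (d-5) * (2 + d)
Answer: C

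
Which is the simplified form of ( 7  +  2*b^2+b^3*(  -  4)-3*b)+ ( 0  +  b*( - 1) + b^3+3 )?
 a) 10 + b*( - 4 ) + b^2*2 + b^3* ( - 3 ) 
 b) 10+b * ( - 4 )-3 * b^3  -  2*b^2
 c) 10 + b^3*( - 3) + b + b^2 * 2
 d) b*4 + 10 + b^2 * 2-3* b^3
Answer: a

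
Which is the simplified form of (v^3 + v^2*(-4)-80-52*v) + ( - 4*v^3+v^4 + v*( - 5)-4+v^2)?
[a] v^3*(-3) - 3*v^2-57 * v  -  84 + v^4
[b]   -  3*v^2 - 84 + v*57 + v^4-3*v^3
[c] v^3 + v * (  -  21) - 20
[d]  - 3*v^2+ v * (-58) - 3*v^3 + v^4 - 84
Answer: a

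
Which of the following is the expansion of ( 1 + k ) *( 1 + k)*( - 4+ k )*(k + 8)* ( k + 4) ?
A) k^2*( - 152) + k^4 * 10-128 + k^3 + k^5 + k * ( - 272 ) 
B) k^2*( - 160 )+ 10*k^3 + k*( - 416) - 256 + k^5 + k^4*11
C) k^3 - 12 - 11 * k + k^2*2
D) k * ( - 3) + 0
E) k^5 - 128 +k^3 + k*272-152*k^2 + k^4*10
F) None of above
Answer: A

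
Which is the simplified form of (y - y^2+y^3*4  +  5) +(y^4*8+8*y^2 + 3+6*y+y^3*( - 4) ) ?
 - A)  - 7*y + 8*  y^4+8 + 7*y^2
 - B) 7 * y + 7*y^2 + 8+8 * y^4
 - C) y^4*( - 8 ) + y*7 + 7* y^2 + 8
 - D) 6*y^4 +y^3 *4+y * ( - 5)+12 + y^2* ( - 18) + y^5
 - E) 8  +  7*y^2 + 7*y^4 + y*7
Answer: B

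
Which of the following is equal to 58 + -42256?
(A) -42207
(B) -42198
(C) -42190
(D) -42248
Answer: B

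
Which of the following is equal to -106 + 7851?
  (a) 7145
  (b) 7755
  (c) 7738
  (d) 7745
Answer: d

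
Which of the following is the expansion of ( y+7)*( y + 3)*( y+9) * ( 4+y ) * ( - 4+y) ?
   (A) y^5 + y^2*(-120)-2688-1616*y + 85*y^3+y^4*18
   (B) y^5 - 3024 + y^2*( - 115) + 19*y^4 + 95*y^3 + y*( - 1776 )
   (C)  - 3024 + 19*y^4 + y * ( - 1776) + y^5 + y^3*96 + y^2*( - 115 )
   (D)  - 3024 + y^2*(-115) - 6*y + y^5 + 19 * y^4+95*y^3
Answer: B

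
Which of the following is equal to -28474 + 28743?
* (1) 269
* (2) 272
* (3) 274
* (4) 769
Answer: 1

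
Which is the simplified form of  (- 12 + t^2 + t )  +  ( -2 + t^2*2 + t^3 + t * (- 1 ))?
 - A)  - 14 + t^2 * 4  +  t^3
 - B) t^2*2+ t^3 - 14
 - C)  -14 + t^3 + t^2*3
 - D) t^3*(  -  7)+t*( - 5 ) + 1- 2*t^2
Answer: C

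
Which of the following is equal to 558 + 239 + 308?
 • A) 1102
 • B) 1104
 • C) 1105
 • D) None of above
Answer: C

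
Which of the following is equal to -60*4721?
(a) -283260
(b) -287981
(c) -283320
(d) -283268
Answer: a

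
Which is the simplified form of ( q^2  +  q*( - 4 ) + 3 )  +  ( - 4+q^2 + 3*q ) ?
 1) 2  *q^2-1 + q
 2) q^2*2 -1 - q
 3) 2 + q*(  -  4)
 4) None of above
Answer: 2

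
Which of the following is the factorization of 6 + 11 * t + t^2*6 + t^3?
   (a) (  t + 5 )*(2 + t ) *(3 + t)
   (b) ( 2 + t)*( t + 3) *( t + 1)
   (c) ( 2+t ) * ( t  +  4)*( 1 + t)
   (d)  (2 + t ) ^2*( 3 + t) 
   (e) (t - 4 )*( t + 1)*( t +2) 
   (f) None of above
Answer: b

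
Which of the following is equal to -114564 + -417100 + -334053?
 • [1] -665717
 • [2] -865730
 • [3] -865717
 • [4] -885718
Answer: 3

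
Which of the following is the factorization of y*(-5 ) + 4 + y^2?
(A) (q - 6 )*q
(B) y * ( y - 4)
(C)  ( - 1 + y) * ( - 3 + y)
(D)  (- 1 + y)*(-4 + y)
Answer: D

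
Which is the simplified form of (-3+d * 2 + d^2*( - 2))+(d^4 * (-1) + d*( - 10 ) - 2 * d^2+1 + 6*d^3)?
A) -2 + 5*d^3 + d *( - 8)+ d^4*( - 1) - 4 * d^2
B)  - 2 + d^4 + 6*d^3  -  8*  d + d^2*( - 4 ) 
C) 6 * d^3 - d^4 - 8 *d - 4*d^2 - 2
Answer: C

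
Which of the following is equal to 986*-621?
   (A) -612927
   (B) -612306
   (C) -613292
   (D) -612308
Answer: B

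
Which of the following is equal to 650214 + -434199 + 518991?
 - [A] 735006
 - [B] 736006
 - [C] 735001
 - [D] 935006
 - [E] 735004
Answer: A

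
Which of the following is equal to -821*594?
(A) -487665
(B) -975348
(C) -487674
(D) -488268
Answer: C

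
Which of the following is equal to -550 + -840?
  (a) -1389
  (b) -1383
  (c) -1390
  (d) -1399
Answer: c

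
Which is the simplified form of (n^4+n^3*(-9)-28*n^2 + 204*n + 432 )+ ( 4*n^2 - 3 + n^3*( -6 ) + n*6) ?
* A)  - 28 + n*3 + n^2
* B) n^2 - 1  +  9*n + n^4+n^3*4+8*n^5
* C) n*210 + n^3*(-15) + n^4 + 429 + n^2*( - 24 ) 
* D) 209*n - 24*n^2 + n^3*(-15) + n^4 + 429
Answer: C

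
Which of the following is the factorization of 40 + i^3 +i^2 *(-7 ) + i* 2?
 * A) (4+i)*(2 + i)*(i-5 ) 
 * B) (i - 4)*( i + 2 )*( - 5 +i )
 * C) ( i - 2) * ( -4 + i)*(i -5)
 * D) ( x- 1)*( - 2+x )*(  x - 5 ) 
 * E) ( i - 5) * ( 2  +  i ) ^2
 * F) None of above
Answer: B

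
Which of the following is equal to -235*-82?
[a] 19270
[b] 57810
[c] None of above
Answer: a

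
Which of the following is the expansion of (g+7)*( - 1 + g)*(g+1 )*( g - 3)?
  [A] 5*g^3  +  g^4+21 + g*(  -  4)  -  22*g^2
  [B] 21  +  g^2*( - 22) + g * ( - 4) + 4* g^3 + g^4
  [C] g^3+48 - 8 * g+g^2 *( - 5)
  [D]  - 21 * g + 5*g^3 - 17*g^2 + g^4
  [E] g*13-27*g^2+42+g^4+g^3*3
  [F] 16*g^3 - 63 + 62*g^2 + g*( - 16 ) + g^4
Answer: B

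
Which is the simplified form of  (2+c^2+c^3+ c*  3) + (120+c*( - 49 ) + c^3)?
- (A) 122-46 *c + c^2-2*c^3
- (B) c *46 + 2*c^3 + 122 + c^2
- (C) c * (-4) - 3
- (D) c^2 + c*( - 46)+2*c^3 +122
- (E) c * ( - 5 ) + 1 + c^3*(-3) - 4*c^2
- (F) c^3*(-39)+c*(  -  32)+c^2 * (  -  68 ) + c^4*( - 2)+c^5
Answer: D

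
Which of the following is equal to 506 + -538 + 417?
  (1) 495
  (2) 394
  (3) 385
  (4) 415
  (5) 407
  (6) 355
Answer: 3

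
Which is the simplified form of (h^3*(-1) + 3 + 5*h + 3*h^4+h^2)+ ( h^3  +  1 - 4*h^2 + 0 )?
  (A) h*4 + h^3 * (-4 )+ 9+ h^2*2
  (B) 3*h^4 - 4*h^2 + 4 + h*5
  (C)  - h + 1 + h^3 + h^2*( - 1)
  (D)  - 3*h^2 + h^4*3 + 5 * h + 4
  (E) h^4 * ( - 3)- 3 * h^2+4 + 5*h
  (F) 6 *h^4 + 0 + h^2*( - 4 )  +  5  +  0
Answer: D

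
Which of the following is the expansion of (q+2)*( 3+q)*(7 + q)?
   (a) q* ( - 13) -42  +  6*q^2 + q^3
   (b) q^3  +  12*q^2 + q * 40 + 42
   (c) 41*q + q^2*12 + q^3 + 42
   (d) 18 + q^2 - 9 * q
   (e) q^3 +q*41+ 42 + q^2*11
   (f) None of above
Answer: c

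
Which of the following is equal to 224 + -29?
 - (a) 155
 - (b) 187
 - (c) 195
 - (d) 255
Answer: c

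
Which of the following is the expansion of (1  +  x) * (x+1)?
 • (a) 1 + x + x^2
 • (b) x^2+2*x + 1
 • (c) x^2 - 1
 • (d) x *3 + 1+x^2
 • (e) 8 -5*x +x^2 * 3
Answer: b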